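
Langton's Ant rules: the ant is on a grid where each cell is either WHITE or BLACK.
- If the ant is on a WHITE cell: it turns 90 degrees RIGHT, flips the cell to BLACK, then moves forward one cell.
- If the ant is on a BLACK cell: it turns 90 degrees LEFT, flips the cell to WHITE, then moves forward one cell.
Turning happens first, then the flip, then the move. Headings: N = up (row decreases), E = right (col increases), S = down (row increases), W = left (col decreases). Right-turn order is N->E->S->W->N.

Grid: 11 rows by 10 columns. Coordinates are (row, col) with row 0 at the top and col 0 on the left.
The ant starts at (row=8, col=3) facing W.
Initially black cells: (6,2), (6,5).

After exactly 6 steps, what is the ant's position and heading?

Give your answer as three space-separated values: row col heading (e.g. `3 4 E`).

Answer: 9 2 W

Derivation:
Step 1: on WHITE (8,3): turn R to N, flip to black, move to (7,3). |black|=3
Step 2: on WHITE (7,3): turn R to E, flip to black, move to (7,4). |black|=4
Step 3: on WHITE (7,4): turn R to S, flip to black, move to (8,4). |black|=5
Step 4: on WHITE (8,4): turn R to W, flip to black, move to (8,3). |black|=6
Step 5: on BLACK (8,3): turn L to S, flip to white, move to (9,3). |black|=5
Step 6: on WHITE (9,3): turn R to W, flip to black, move to (9,2). |black|=6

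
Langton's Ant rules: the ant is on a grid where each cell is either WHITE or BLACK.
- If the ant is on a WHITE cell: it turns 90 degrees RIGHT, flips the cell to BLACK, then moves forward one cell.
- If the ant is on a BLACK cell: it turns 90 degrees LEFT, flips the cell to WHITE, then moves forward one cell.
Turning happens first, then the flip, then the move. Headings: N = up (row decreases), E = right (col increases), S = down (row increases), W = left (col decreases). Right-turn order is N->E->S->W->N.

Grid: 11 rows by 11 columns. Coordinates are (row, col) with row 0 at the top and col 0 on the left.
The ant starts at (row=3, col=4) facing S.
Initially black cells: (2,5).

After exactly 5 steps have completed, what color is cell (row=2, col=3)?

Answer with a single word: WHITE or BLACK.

Step 1: on WHITE (3,4): turn R to W, flip to black, move to (3,3). |black|=2
Step 2: on WHITE (3,3): turn R to N, flip to black, move to (2,3). |black|=3
Step 3: on WHITE (2,3): turn R to E, flip to black, move to (2,4). |black|=4
Step 4: on WHITE (2,4): turn R to S, flip to black, move to (3,4). |black|=5
Step 5: on BLACK (3,4): turn L to E, flip to white, move to (3,5). |black|=4

Answer: BLACK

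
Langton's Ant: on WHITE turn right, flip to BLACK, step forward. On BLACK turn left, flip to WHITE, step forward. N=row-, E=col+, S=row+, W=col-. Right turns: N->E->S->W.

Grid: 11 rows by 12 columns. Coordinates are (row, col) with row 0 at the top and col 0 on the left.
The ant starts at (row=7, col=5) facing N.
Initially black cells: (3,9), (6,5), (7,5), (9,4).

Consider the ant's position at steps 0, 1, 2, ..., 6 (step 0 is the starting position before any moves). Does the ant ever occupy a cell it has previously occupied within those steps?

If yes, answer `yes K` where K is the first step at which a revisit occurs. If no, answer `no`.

Step 1: on BLACK (7,5): turn L to W, flip to white, move to (7,4). |black|=3 — new cell
Step 2: on WHITE (7,4): turn R to N, flip to black, move to (6,4). |black|=4 — new cell
Step 3: on WHITE (6,4): turn R to E, flip to black, move to (6,5). |black|=5 — new cell
Step 4: on BLACK (6,5): turn L to N, flip to white, move to (5,5). |black|=4 — new cell
Step 5: on WHITE (5,5): turn R to E, flip to black, move to (5,6). |black|=5 — new cell
Step 6: on WHITE (5,6): turn R to S, flip to black, move to (6,6). |black|=6 — new cell
No revisit within 6 steps.

Answer: no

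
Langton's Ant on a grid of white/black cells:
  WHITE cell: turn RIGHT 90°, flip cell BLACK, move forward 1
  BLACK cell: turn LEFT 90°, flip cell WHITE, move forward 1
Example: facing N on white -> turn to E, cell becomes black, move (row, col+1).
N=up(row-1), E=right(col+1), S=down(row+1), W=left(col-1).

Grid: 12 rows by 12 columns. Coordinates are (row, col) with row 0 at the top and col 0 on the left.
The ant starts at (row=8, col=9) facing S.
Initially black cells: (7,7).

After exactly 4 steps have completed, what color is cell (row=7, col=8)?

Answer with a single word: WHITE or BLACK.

Answer: BLACK

Derivation:
Step 1: on WHITE (8,9): turn R to W, flip to black, move to (8,8). |black|=2
Step 2: on WHITE (8,8): turn R to N, flip to black, move to (7,8). |black|=3
Step 3: on WHITE (7,8): turn R to E, flip to black, move to (7,9). |black|=4
Step 4: on WHITE (7,9): turn R to S, flip to black, move to (8,9). |black|=5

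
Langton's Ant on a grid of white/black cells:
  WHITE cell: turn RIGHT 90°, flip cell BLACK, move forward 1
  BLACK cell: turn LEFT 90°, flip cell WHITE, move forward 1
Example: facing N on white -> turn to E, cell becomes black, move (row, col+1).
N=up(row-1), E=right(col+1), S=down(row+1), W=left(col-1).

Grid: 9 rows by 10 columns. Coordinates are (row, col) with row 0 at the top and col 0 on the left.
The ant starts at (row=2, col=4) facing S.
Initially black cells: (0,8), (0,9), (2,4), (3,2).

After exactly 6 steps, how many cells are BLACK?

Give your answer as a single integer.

Step 1: on BLACK (2,4): turn L to E, flip to white, move to (2,5). |black|=3
Step 2: on WHITE (2,5): turn R to S, flip to black, move to (3,5). |black|=4
Step 3: on WHITE (3,5): turn R to W, flip to black, move to (3,4). |black|=5
Step 4: on WHITE (3,4): turn R to N, flip to black, move to (2,4). |black|=6
Step 5: on WHITE (2,4): turn R to E, flip to black, move to (2,5). |black|=7
Step 6: on BLACK (2,5): turn L to N, flip to white, move to (1,5). |black|=6

Answer: 6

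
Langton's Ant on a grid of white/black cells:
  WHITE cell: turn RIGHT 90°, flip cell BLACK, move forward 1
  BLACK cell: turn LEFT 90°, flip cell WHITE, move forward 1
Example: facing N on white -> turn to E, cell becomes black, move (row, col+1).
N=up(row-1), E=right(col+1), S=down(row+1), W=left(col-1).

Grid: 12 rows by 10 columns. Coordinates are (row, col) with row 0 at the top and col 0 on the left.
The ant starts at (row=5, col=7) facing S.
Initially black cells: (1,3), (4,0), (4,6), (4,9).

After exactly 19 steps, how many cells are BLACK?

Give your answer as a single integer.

Answer: 9

Derivation:
Step 1: on WHITE (5,7): turn R to W, flip to black, move to (5,6). |black|=5
Step 2: on WHITE (5,6): turn R to N, flip to black, move to (4,6). |black|=6
Step 3: on BLACK (4,6): turn L to W, flip to white, move to (4,5). |black|=5
Step 4: on WHITE (4,5): turn R to N, flip to black, move to (3,5). |black|=6
Step 5: on WHITE (3,5): turn R to E, flip to black, move to (3,6). |black|=7
Step 6: on WHITE (3,6): turn R to S, flip to black, move to (4,6). |black|=8
Step 7: on WHITE (4,6): turn R to W, flip to black, move to (4,5). |black|=9
Step 8: on BLACK (4,5): turn L to S, flip to white, move to (5,5). |black|=8
Step 9: on WHITE (5,5): turn R to W, flip to black, move to (5,4). |black|=9
Step 10: on WHITE (5,4): turn R to N, flip to black, move to (4,4). |black|=10
Step 11: on WHITE (4,4): turn R to E, flip to black, move to (4,5). |black|=11
Step 12: on WHITE (4,5): turn R to S, flip to black, move to (5,5). |black|=12
Step 13: on BLACK (5,5): turn L to E, flip to white, move to (5,6). |black|=11
Step 14: on BLACK (5,6): turn L to N, flip to white, move to (4,6). |black|=10
Step 15: on BLACK (4,6): turn L to W, flip to white, move to (4,5). |black|=9
Step 16: on BLACK (4,5): turn L to S, flip to white, move to (5,5). |black|=8
Step 17: on WHITE (5,5): turn R to W, flip to black, move to (5,4). |black|=9
Step 18: on BLACK (5,4): turn L to S, flip to white, move to (6,4). |black|=8
Step 19: on WHITE (6,4): turn R to W, flip to black, move to (6,3). |black|=9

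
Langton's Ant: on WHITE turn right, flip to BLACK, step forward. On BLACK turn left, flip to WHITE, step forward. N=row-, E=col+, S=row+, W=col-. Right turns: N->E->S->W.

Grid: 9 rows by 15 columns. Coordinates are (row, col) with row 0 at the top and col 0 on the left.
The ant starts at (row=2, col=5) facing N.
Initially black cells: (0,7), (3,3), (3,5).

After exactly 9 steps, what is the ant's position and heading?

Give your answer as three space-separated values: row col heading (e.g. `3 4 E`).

Step 1: on WHITE (2,5): turn R to E, flip to black, move to (2,6). |black|=4
Step 2: on WHITE (2,6): turn R to S, flip to black, move to (3,6). |black|=5
Step 3: on WHITE (3,6): turn R to W, flip to black, move to (3,5). |black|=6
Step 4: on BLACK (3,5): turn L to S, flip to white, move to (4,5). |black|=5
Step 5: on WHITE (4,5): turn R to W, flip to black, move to (4,4). |black|=6
Step 6: on WHITE (4,4): turn R to N, flip to black, move to (3,4). |black|=7
Step 7: on WHITE (3,4): turn R to E, flip to black, move to (3,5). |black|=8
Step 8: on WHITE (3,5): turn R to S, flip to black, move to (4,5). |black|=9
Step 9: on BLACK (4,5): turn L to E, flip to white, move to (4,6). |black|=8

Answer: 4 6 E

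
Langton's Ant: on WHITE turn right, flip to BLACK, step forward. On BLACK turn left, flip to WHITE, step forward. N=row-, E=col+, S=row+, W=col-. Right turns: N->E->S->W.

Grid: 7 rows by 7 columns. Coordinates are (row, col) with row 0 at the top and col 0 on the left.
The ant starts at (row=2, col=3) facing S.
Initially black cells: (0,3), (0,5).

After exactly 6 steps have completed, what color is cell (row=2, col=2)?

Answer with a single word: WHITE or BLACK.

Answer: BLACK

Derivation:
Step 1: on WHITE (2,3): turn R to W, flip to black, move to (2,2). |black|=3
Step 2: on WHITE (2,2): turn R to N, flip to black, move to (1,2). |black|=4
Step 3: on WHITE (1,2): turn R to E, flip to black, move to (1,3). |black|=5
Step 4: on WHITE (1,3): turn R to S, flip to black, move to (2,3). |black|=6
Step 5: on BLACK (2,3): turn L to E, flip to white, move to (2,4). |black|=5
Step 6: on WHITE (2,4): turn R to S, flip to black, move to (3,4). |black|=6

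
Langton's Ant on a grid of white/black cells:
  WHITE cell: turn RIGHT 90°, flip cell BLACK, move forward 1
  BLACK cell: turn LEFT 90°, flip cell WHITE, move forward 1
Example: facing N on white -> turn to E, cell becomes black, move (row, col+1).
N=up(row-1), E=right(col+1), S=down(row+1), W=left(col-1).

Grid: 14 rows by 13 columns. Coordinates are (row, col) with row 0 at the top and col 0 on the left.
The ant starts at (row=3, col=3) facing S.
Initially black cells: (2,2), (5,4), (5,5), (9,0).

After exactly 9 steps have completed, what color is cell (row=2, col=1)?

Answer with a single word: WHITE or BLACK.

Step 1: on WHITE (3,3): turn R to W, flip to black, move to (3,2). |black|=5
Step 2: on WHITE (3,2): turn R to N, flip to black, move to (2,2). |black|=6
Step 3: on BLACK (2,2): turn L to W, flip to white, move to (2,1). |black|=5
Step 4: on WHITE (2,1): turn R to N, flip to black, move to (1,1). |black|=6
Step 5: on WHITE (1,1): turn R to E, flip to black, move to (1,2). |black|=7
Step 6: on WHITE (1,2): turn R to S, flip to black, move to (2,2). |black|=8
Step 7: on WHITE (2,2): turn R to W, flip to black, move to (2,1). |black|=9
Step 8: on BLACK (2,1): turn L to S, flip to white, move to (3,1). |black|=8
Step 9: on WHITE (3,1): turn R to W, flip to black, move to (3,0). |black|=9

Answer: WHITE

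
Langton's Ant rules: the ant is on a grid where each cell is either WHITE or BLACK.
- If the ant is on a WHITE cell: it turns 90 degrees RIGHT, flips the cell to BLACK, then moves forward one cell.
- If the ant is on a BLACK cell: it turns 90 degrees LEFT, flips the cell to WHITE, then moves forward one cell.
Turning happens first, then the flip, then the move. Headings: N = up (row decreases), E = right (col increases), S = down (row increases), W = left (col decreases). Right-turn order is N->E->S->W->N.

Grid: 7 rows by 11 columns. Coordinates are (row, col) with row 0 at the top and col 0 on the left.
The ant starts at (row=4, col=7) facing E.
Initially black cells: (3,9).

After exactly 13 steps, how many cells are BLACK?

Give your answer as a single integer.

Answer: 10

Derivation:
Step 1: on WHITE (4,7): turn R to S, flip to black, move to (5,7). |black|=2
Step 2: on WHITE (5,7): turn R to W, flip to black, move to (5,6). |black|=3
Step 3: on WHITE (5,6): turn R to N, flip to black, move to (4,6). |black|=4
Step 4: on WHITE (4,6): turn R to E, flip to black, move to (4,7). |black|=5
Step 5: on BLACK (4,7): turn L to N, flip to white, move to (3,7). |black|=4
Step 6: on WHITE (3,7): turn R to E, flip to black, move to (3,8). |black|=5
Step 7: on WHITE (3,8): turn R to S, flip to black, move to (4,8). |black|=6
Step 8: on WHITE (4,8): turn R to W, flip to black, move to (4,7). |black|=7
Step 9: on WHITE (4,7): turn R to N, flip to black, move to (3,7). |black|=8
Step 10: on BLACK (3,7): turn L to W, flip to white, move to (3,6). |black|=7
Step 11: on WHITE (3,6): turn R to N, flip to black, move to (2,6). |black|=8
Step 12: on WHITE (2,6): turn R to E, flip to black, move to (2,7). |black|=9
Step 13: on WHITE (2,7): turn R to S, flip to black, move to (3,7). |black|=10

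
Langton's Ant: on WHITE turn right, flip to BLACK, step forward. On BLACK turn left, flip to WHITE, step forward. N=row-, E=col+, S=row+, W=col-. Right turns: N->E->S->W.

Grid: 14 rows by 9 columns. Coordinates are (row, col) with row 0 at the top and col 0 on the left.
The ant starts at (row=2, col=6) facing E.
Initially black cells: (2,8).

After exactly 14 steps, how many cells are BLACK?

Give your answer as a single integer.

Answer: 11

Derivation:
Step 1: on WHITE (2,6): turn R to S, flip to black, move to (3,6). |black|=2
Step 2: on WHITE (3,6): turn R to W, flip to black, move to (3,5). |black|=3
Step 3: on WHITE (3,5): turn R to N, flip to black, move to (2,5). |black|=4
Step 4: on WHITE (2,5): turn R to E, flip to black, move to (2,6). |black|=5
Step 5: on BLACK (2,6): turn L to N, flip to white, move to (1,6). |black|=4
Step 6: on WHITE (1,6): turn R to E, flip to black, move to (1,7). |black|=5
Step 7: on WHITE (1,7): turn R to S, flip to black, move to (2,7). |black|=6
Step 8: on WHITE (2,7): turn R to W, flip to black, move to (2,6). |black|=7
Step 9: on WHITE (2,6): turn R to N, flip to black, move to (1,6). |black|=8
Step 10: on BLACK (1,6): turn L to W, flip to white, move to (1,5). |black|=7
Step 11: on WHITE (1,5): turn R to N, flip to black, move to (0,5). |black|=8
Step 12: on WHITE (0,5): turn R to E, flip to black, move to (0,6). |black|=9
Step 13: on WHITE (0,6): turn R to S, flip to black, move to (1,6). |black|=10
Step 14: on WHITE (1,6): turn R to W, flip to black, move to (1,5). |black|=11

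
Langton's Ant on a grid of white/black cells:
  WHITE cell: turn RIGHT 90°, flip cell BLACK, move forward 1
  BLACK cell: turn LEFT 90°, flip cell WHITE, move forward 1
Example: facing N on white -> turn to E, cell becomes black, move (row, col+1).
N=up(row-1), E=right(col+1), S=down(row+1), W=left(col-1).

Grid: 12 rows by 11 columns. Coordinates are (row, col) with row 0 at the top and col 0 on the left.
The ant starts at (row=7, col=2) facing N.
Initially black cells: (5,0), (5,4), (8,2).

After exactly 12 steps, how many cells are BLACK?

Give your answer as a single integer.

Answer: 11

Derivation:
Step 1: on WHITE (7,2): turn R to E, flip to black, move to (7,3). |black|=4
Step 2: on WHITE (7,3): turn R to S, flip to black, move to (8,3). |black|=5
Step 3: on WHITE (8,3): turn R to W, flip to black, move to (8,2). |black|=6
Step 4: on BLACK (8,2): turn L to S, flip to white, move to (9,2). |black|=5
Step 5: on WHITE (9,2): turn R to W, flip to black, move to (9,1). |black|=6
Step 6: on WHITE (9,1): turn R to N, flip to black, move to (8,1). |black|=7
Step 7: on WHITE (8,1): turn R to E, flip to black, move to (8,2). |black|=8
Step 8: on WHITE (8,2): turn R to S, flip to black, move to (9,2). |black|=9
Step 9: on BLACK (9,2): turn L to E, flip to white, move to (9,3). |black|=8
Step 10: on WHITE (9,3): turn R to S, flip to black, move to (10,3). |black|=9
Step 11: on WHITE (10,3): turn R to W, flip to black, move to (10,2). |black|=10
Step 12: on WHITE (10,2): turn R to N, flip to black, move to (9,2). |black|=11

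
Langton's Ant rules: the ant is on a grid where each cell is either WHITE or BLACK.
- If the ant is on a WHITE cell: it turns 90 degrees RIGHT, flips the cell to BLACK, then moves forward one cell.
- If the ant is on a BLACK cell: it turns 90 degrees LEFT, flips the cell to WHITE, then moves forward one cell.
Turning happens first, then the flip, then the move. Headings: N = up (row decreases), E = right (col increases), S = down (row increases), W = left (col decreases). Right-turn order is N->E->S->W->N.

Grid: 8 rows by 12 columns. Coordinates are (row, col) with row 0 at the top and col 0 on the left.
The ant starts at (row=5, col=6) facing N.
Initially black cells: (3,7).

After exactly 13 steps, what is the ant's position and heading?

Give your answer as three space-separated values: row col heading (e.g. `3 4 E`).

Answer: 5 5 E

Derivation:
Step 1: on WHITE (5,6): turn R to E, flip to black, move to (5,7). |black|=2
Step 2: on WHITE (5,7): turn R to S, flip to black, move to (6,7). |black|=3
Step 3: on WHITE (6,7): turn R to W, flip to black, move to (6,6). |black|=4
Step 4: on WHITE (6,6): turn R to N, flip to black, move to (5,6). |black|=5
Step 5: on BLACK (5,6): turn L to W, flip to white, move to (5,5). |black|=4
Step 6: on WHITE (5,5): turn R to N, flip to black, move to (4,5). |black|=5
Step 7: on WHITE (4,5): turn R to E, flip to black, move to (4,6). |black|=6
Step 8: on WHITE (4,6): turn R to S, flip to black, move to (5,6). |black|=7
Step 9: on WHITE (5,6): turn R to W, flip to black, move to (5,5). |black|=8
Step 10: on BLACK (5,5): turn L to S, flip to white, move to (6,5). |black|=7
Step 11: on WHITE (6,5): turn R to W, flip to black, move to (6,4). |black|=8
Step 12: on WHITE (6,4): turn R to N, flip to black, move to (5,4). |black|=9
Step 13: on WHITE (5,4): turn R to E, flip to black, move to (5,5). |black|=10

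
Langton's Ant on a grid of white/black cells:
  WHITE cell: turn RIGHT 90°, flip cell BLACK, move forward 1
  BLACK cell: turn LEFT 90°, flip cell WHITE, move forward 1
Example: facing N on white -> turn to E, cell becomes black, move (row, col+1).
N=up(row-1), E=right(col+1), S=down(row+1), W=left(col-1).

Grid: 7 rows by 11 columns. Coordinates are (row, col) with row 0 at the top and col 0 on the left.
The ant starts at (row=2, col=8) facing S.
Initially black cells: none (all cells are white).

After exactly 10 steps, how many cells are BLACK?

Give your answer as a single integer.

Step 1: on WHITE (2,8): turn R to W, flip to black, move to (2,7). |black|=1
Step 2: on WHITE (2,7): turn R to N, flip to black, move to (1,7). |black|=2
Step 3: on WHITE (1,7): turn R to E, flip to black, move to (1,8). |black|=3
Step 4: on WHITE (1,8): turn R to S, flip to black, move to (2,8). |black|=4
Step 5: on BLACK (2,8): turn L to E, flip to white, move to (2,9). |black|=3
Step 6: on WHITE (2,9): turn R to S, flip to black, move to (3,9). |black|=4
Step 7: on WHITE (3,9): turn R to W, flip to black, move to (3,8). |black|=5
Step 8: on WHITE (3,8): turn R to N, flip to black, move to (2,8). |black|=6
Step 9: on WHITE (2,8): turn R to E, flip to black, move to (2,9). |black|=7
Step 10: on BLACK (2,9): turn L to N, flip to white, move to (1,9). |black|=6

Answer: 6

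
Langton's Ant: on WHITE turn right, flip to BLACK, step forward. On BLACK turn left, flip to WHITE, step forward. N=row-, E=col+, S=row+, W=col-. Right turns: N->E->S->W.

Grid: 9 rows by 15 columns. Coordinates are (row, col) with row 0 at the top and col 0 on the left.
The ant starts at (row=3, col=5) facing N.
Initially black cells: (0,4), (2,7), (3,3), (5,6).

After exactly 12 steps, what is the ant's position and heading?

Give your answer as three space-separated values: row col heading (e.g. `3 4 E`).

Answer: 3 3 N

Derivation:
Step 1: on WHITE (3,5): turn R to E, flip to black, move to (3,6). |black|=5
Step 2: on WHITE (3,6): turn R to S, flip to black, move to (4,6). |black|=6
Step 3: on WHITE (4,6): turn R to W, flip to black, move to (4,5). |black|=7
Step 4: on WHITE (4,5): turn R to N, flip to black, move to (3,5). |black|=8
Step 5: on BLACK (3,5): turn L to W, flip to white, move to (3,4). |black|=7
Step 6: on WHITE (3,4): turn R to N, flip to black, move to (2,4). |black|=8
Step 7: on WHITE (2,4): turn R to E, flip to black, move to (2,5). |black|=9
Step 8: on WHITE (2,5): turn R to S, flip to black, move to (3,5). |black|=10
Step 9: on WHITE (3,5): turn R to W, flip to black, move to (3,4). |black|=11
Step 10: on BLACK (3,4): turn L to S, flip to white, move to (4,4). |black|=10
Step 11: on WHITE (4,4): turn R to W, flip to black, move to (4,3). |black|=11
Step 12: on WHITE (4,3): turn R to N, flip to black, move to (3,3). |black|=12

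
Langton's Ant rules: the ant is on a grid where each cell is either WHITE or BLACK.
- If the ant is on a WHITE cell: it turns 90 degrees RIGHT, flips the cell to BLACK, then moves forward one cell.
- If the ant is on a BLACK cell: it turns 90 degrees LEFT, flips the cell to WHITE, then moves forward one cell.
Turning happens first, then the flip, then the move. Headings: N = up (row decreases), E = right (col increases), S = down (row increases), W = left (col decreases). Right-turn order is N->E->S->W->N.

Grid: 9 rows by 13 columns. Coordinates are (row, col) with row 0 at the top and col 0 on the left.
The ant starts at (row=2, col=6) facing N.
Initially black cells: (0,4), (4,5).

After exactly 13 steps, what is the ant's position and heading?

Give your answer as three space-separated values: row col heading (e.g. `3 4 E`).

Step 1: on WHITE (2,6): turn R to E, flip to black, move to (2,7). |black|=3
Step 2: on WHITE (2,7): turn R to S, flip to black, move to (3,7). |black|=4
Step 3: on WHITE (3,7): turn R to W, flip to black, move to (3,6). |black|=5
Step 4: on WHITE (3,6): turn R to N, flip to black, move to (2,6). |black|=6
Step 5: on BLACK (2,6): turn L to W, flip to white, move to (2,5). |black|=5
Step 6: on WHITE (2,5): turn R to N, flip to black, move to (1,5). |black|=6
Step 7: on WHITE (1,5): turn R to E, flip to black, move to (1,6). |black|=7
Step 8: on WHITE (1,6): turn R to S, flip to black, move to (2,6). |black|=8
Step 9: on WHITE (2,6): turn R to W, flip to black, move to (2,5). |black|=9
Step 10: on BLACK (2,5): turn L to S, flip to white, move to (3,5). |black|=8
Step 11: on WHITE (3,5): turn R to W, flip to black, move to (3,4). |black|=9
Step 12: on WHITE (3,4): turn R to N, flip to black, move to (2,4). |black|=10
Step 13: on WHITE (2,4): turn R to E, flip to black, move to (2,5). |black|=11

Answer: 2 5 E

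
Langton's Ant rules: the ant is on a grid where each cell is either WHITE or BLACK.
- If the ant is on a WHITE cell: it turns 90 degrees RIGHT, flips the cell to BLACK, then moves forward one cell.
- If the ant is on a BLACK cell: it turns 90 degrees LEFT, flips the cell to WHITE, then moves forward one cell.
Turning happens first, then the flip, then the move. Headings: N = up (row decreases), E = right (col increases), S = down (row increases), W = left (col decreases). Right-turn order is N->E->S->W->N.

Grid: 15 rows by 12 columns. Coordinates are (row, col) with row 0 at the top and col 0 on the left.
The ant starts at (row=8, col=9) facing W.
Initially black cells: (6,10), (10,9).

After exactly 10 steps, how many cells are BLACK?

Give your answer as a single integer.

Answer: 8

Derivation:
Step 1: on WHITE (8,9): turn R to N, flip to black, move to (7,9). |black|=3
Step 2: on WHITE (7,9): turn R to E, flip to black, move to (7,10). |black|=4
Step 3: on WHITE (7,10): turn R to S, flip to black, move to (8,10). |black|=5
Step 4: on WHITE (8,10): turn R to W, flip to black, move to (8,9). |black|=6
Step 5: on BLACK (8,9): turn L to S, flip to white, move to (9,9). |black|=5
Step 6: on WHITE (9,9): turn R to W, flip to black, move to (9,8). |black|=6
Step 7: on WHITE (9,8): turn R to N, flip to black, move to (8,8). |black|=7
Step 8: on WHITE (8,8): turn R to E, flip to black, move to (8,9). |black|=8
Step 9: on WHITE (8,9): turn R to S, flip to black, move to (9,9). |black|=9
Step 10: on BLACK (9,9): turn L to E, flip to white, move to (9,10). |black|=8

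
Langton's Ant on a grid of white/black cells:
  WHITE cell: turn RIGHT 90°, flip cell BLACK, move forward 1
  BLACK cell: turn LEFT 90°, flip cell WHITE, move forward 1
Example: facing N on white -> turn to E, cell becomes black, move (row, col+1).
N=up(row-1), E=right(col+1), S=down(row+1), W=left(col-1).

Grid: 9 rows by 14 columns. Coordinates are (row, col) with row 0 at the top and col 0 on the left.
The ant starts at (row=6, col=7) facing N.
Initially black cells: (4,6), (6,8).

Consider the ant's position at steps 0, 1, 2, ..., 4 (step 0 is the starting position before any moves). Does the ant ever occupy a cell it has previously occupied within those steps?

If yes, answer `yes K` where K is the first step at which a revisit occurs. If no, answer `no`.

Step 1: on WHITE (6,7): turn R to E, flip to black, move to (6,8). |black|=3 — new cell
Step 2: on BLACK (6,8): turn L to N, flip to white, move to (5,8). |black|=2 — new cell
Step 3: on WHITE (5,8): turn R to E, flip to black, move to (5,9). |black|=3 — new cell
Step 4: on WHITE (5,9): turn R to S, flip to black, move to (6,9). |black|=4 — new cell
No revisit within 4 steps.

Answer: no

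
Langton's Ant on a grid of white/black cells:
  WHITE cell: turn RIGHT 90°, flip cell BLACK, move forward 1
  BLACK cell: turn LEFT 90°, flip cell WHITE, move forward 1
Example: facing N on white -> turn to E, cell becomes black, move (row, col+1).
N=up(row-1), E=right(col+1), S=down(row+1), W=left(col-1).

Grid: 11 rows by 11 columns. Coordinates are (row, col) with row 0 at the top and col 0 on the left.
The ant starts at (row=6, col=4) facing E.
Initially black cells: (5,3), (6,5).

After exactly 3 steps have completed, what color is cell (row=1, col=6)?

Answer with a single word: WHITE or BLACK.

Step 1: on WHITE (6,4): turn R to S, flip to black, move to (7,4). |black|=3
Step 2: on WHITE (7,4): turn R to W, flip to black, move to (7,3). |black|=4
Step 3: on WHITE (7,3): turn R to N, flip to black, move to (6,3). |black|=5

Answer: WHITE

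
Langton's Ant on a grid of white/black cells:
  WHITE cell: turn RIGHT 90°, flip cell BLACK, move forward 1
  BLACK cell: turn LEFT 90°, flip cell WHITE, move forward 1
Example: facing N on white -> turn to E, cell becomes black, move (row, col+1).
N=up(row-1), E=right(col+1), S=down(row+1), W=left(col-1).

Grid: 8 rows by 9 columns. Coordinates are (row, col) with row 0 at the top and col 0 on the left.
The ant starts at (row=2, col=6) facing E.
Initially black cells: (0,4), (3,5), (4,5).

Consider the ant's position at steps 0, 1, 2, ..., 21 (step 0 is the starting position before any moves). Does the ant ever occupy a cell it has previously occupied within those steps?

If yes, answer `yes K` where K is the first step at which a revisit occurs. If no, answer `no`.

Step 1: on WHITE (2,6): turn R to S, flip to black, move to (3,6). |black|=4 — new cell
Step 2: on WHITE (3,6): turn R to W, flip to black, move to (3,5). |black|=5 — new cell
Step 3: on BLACK (3,5): turn L to S, flip to white, move to (4,5). |black|=4 — new cell
Step 4: on BLACK (4,5): turn L to E, flip to white, move to (4,6). |black|=3 — new cell
Step 5: on WHITE (4,6): turn R to S, flip to black, move to (5,6). |black|=4 — new cell
Step 6: on WHITE (5,6): turn R to W, flip to black, move to (5,5). |black|=5 — new cell
Step 7: on WHITE (5,5): turn R to N, flip to black, move to (4,5). |black|=6 — REVISIT

Answer: yes 7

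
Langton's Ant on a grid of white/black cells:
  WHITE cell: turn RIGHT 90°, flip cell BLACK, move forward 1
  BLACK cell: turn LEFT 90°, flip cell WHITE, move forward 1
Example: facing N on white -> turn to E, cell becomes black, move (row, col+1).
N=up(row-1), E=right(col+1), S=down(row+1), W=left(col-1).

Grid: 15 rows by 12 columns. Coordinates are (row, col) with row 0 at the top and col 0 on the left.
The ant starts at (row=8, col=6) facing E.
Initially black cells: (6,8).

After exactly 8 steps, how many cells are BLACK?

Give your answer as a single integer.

Answer: 7

Derivation:
Step 1: on WHITE (8,6): turn R to S, flip to black, move to (9,6). |black|=2
Step 2: on WHITE (9,6): turn R to W, flip to black, move to (9,5). |black|=3
Step 3: on WHITE (9,5): turn R to N, flip to black, move to (8,5). |black|=4
Step 4: on WHITE (8,5): turn R to E, flip to black, move to (8,6). |black|=5
Step 5: on BLACK (8,6): turn L to N, flip to white, move to (7,6). |black|=4
Step 6: on WHITE (7,6): turn R to E, flip to black, move to (7,7). |black|=5
Step 7: on WHITE (7,7): turn R to S, flip to black, move to (8,7). |black|=6
Step 8: on WHITE (8,7): turn R to W, flip to black, move to (8,6). |black|=7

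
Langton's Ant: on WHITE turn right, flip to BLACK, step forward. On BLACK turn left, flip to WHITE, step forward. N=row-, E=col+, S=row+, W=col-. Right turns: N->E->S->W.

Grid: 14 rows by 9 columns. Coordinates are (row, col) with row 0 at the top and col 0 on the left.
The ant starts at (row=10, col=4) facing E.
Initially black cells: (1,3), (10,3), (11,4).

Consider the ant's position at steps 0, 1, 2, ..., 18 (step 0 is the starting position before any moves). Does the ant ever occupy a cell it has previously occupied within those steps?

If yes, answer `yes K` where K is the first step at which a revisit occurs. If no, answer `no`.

Step 1: on WHITE (10,4): turn R to S, flip to black, move to (11,4). |black|=4 — new cell
Step 2: on BLACK (11,4): turn L to E, flip to white, move to (11,5). |black|=3 — new cell
Step 3: on WHITE (11,5): turn R to S, flip to black, move to (12,5). |black|=4 — new cell
Step 4: on WHITE (12,5): turn R to W, flip to black, move to (12,4). |black|=5 — new cell
Step 5: on WHITE (12,4): turn R to N, flip to black, move to (11,4). |black|=6 — REVISIT

Answer: yes 5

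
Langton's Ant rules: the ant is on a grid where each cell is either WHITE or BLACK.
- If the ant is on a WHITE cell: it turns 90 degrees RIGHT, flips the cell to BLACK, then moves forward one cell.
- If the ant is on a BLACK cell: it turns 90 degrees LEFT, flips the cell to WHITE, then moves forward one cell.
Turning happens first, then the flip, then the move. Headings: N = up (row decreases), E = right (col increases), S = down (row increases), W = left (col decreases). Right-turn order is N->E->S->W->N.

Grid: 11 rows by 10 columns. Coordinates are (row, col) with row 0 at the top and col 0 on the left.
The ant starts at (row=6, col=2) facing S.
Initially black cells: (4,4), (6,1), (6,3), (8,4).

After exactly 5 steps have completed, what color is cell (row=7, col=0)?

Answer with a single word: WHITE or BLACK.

Answer: BLACK

Derivation:
Step 1: on WHITE (6,2): turn R to W, flip to black, move to (6,1). |black|=5
Step 2: on BLACK (6,1): turn L to S, flip to white, move to (7,1). |black|=4
Step 3: on WHITE (7,1): turn R to W, flip to black, move to (7,0). |black|=5
Step 4: on WHITE (7,0): turn R to N, flip to black, move to (6,0). |black|=6
Step 5: on WHITE (6,0): turn R to E, flip to black, move to (6,1). |black|=7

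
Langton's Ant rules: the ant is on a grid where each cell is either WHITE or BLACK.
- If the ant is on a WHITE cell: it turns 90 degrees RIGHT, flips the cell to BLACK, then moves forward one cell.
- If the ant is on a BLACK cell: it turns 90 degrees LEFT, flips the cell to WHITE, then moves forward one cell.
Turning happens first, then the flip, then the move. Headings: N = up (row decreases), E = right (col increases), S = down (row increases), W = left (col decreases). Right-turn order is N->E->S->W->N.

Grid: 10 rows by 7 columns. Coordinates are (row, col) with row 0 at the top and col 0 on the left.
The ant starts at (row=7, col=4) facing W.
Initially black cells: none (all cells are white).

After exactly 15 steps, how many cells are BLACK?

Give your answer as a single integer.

Answer: 9

Derivation:
Step 1: on WHITE (7,4): turn R to N, flip to black, move to (6,4). |black|=1
Step 2: on WHITE (6,4): turn R to E, flip to black, move to (6,5). |black|=2
Step 3: on WHITE (6,5): turn R to S, flip to black, move to (7,5). |black|=3
Step 4: on WHITE (7,5): turn R to W, flip to black, move to (7,4). |black|=4
Step 5: on BLACK (7,4): turn L to S, flip to white, move to (8,4). |black|=3
Step 6: on WHITE (8,4): turn R to W, flip to black, move to (8,3). |black|=4
Step 7: on WHITE (8,3): turn R to N, flip to black, move to (7,3). |black|=5
Step 8: on WHITE (7,3): turn R to E, flip to black, move to (7,4). |black|=6
Step 9: on WHITE (7,4): turn R to S, flip to black, move to (8,4). |black|=7
Step 10: on BLACK (8,4): turn L to E, flip to white, move to (8,5). |black|=6
Step 11: on WHITE (8,5): turn R to S, flip to black, move to (9,5). |black|=7
Step 12: on WHITE (9,5): turn R to W, flip to black, move to (9,4). |black|=8
Step 13: on WHITE (9,4): turn R to N, flip to black, move to (8,4). |black|=9
Step 14: on WHITE (8,4): turn R to E, flip to black, move to (8,5). |black|=10
Step 15: on BLACK (8,5): turn L to N, flip to white, move to (7,5). |black|=9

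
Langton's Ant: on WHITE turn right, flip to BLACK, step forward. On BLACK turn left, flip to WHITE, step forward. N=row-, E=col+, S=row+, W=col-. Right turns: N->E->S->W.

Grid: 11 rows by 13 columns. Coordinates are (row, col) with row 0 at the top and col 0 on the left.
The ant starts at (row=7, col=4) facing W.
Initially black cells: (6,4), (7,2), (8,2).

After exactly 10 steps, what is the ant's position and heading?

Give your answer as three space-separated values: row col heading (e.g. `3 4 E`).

Step 1: on WHITE (7,4): turn R to N, flip to black, move to (6,4). |black|=4
Step 2: on BLACK (6,4): turn L to W, flip to white, move to (6,3). |black|=3
Step 3: on WHITE (6,3): turn R to N, flip to black, move to (5,3). |black|=4
Step 4: on WHITE (5,3): turn R to E, flip to black, move to (5,4). |black|=5
Step 5: on WHITE (5,4): turn R to S, flip to black, move to (6,4). |black|=6
Step 6: on WHITE (6,4): turn R to W, flip to black, move to (6,3). |black|=7
Step 7: on BLACK (6,3): turn L to S, flip to white, move to (7,3). |black|=6
Step 8: on WHITE (7,3): turn R to W, flip to black, move to (7,2). |black|=7
Step 9: on BLACK (7,2): turn L to S, flip to white, move to (8,2). |black|=6
Step 10: on BLACK (8,2): turn L to E, flip to white, move to (8,3). |black|=5

Answer: 8 3 E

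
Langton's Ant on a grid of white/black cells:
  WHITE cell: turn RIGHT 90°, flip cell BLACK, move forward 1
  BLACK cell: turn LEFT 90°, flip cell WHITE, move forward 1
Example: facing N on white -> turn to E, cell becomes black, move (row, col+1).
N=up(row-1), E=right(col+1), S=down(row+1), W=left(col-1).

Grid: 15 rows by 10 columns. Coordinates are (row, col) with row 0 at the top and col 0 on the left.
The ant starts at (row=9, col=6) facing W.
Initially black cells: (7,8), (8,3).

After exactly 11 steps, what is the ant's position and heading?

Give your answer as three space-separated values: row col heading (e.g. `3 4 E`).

Answer: 11 7 S

Derivation:
Step 1: on WHITE (9,6): turn R to N, flip to black, move to (8,6). |black|=3
Step 2: on WHITE (8,6): turn R to E, flip to black, move to (8,7). |black|=4
Step 3: on WHITE (8,7): turn R to S, flip to black, move to (9,7). |black|=5
Step 4: on WHITE (9,7): turn R to W, flip to black, move to (9,6). |black|=6
Step 5: on BLACK (9,6): turn L to S, flip to white, move to (10,6). |black|=5
Step 6: on WHITE (10,6): turn R to W, flip to black, move to (10,5). |black|=6
Step 7: on WHITE (10,5): turn R to N, flip to black, move to (9,5). |black|=7
Step 8: on WHITE (9,5): turn R to E, flip to black, move to (9,6). |black|=8
Step 9: on WHITE (9,6): turn R to S, flip to black, move to (10,6). |black|=9
Step 10: on BLACK (10,6): turn L to E, flip to white, move to (10,7). |black|=8
Step 11: on WHITE (10,7): turn R to S, flip to black, move to (11,7). |black|=9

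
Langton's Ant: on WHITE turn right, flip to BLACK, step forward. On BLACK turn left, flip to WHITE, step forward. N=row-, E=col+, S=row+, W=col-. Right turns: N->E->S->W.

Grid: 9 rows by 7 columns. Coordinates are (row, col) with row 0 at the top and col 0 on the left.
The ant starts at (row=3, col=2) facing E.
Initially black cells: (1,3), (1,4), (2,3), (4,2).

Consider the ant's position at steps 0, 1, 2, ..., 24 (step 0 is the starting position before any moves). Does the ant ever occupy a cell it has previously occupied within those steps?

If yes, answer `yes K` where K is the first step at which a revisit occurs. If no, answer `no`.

Step 1: on WHITE (3,2): turn R to S, flip to black, move to (4,2). |black|=5 — new cell
Step 2: on BLACK (4,2): turn L to E, flip to white, move to (4,3). |black|=4 — new cell
Step 3: on WHITE (4,3): turn R to S, flip to black, move to (5,3). |black|=5 — new cell
Step 4: on WHITE (5,3): turn R to W, flip to black, move to (5,2). |black|=6 — new cell
Step 5: on WHITE (5,2): turn R to N, flip to black, move to (4,2). |black|=7 — REVISIT

Answer: yes 5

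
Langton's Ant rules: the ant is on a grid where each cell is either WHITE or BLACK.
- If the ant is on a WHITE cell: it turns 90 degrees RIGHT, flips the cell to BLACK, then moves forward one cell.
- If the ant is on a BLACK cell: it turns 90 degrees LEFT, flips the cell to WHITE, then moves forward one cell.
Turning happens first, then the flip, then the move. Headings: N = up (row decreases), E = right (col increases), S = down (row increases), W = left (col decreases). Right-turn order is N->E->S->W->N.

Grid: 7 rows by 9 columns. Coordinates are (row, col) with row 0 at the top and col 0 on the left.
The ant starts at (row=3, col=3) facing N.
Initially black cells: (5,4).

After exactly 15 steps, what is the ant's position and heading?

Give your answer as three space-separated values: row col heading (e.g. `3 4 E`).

Answer: 4 3 E

Derivation:
Step 1: on WHITE (3,3): turn R to E, flip to black, move to (3,4). |black|=2
Step 2: on WHITE (3,4): turn R to S, flip to black, move to (4,4). |black|=3
Step 3: on WHITE (4,4): turn R to W, flip to black, move to (4,3). |black|=4
Step 4: on WHITE (4,3): turn R to N, flip to black, move to (3,3). |black|=5
Step 5: on BLACK (3,3): turn L to W, flip to white, move to (3,2). |black|=4
Step 6: on WHITE (3,2): turn R to N, flip to black, move to (2,2). |black|=5
Step 7: on WHITE (2,2): turn R to E, flip to black, move to (2,3). |black|=6
Step 8: on WHITE (2,3): turn R to S, flip to black, move to (3,3). |black|=7
Step 9: on WHITE (3,3): turn R to W, flip to black, move to (3,2). |black|=8
Step 10: on BLACK (3,2): turn L to S, flip to white, move to (4,2). |black|=7
Step 11: on WHITE (4,2): turn R to W, flip to black, move to (4,1). |black|=8
Step 12: on WHITE (4,1): turn R to N, flip to black, move to (3,1). |black|=9
Step 13: on WHITE (3,1): turn R to E, flip to black, move to (3,2). |black|=10
Step 14: on WHITE (3,2): turn R to S, flip to black, move to (4,2). |black|=11
Step 15: on BLACK (4,2): turn L to E, flip to white, move to (4,3). |black|=10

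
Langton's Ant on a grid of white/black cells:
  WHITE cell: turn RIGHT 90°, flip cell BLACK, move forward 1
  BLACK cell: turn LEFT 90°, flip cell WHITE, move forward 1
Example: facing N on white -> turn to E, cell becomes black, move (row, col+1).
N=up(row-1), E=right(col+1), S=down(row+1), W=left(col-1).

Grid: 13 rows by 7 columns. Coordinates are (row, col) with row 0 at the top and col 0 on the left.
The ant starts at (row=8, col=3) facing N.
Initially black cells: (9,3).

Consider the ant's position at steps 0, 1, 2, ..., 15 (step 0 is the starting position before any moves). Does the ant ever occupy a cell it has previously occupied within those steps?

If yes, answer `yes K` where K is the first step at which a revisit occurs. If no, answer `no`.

Step 1: on WHITE (8,3): turn R to E, flip to black, move to (8,4). |black|=2 — new cell
Step 2: on WHITE (8,4): turn R to S, flip to black, move to (9,4). |black|=3 — new cell
Step 3: on WHITE (9,4): turn R to W, flip to black, move to (9,3). |black|=4 — new cell
Step 4: on BLACK (9,3): turn L to S, flip to white, move to (10,3). |black|=3 — new cell
Step 5: on WHITE (10,3): turn R to W, flip to black, move to (10,2). |black|=4 — new cell
Step 6: on WHITE (10,2): turn R to N, flip to black, move to (9,2). |black|=5 — new cell
Step 7: on WHITE (9,2): turn R to E, flip to black, move to (9,3). |black|=6 — REVISIT

Answer: yes 7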